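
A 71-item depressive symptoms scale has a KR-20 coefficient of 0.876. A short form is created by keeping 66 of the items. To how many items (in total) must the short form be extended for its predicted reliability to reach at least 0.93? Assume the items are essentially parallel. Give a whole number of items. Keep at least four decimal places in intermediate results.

Short-form reliability: n = 66/71 = 0.9296; r_66 = n·r/(1+(n−1)r) ≈ 0.8679
Then solve for n' with r_old = 0.8679, r_target = 0.93: n' = 0.93(1 − 0.8679)/[0.8679(1 − 0.93)] = 2.0222
Items = 2.0222 × 66 ≈ 133.47 → 134

134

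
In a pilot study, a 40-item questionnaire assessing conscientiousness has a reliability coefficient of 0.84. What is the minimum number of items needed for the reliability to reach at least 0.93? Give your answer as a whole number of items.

Invert Spearman-Brown to solve for n:
n = r_target (1 − r_old) / [ r_old (1 − r_target) ]
n = [0.93 × 0.16] / [0.84 × 0.07]
  = 0.1488 / 0.0588 = 2.5306
2.5306 × 40 = 101.22 → 102 items

102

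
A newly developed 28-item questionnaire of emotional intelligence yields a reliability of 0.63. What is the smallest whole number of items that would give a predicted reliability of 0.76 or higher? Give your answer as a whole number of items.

53

Rearranging the Spearman-Brown formula for n,
n = r_target (1 − r_old) / [ r_old (1 − r_target) ]
n = [0.76 × 0.37] / [0.63 × 0.24]
  = 0.2812 / 0.1512 = 1.8598
Items needed = n × 28 = 1.8598 × 28 ≈ 52.07 → round up to 53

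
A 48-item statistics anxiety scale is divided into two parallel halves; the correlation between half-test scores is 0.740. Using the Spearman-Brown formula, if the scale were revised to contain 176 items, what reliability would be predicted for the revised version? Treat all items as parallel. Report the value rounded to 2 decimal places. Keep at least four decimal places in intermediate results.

Spearman-Brown correction (n = 2): r_full = 2·0.740/(1 + 0.740) = 0.8506
Then adjust to 176 items: n = 176/48 = 3.6667
r_new = n·r_full / (1 + (n − 1)·r_full) = 3.1189 / 3.2683 ≈ 0.9543

0.95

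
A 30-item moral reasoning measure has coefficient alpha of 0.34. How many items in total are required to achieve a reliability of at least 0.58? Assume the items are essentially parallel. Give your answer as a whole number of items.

81

n = 0.58(1 − 0.34) / [0.34(1 − 0.58)]
  = 0.3828 / 0.1428 = 2.6807
So the test needs 2.6807 × 30 ≈ 80.42 items; rounding up, 81.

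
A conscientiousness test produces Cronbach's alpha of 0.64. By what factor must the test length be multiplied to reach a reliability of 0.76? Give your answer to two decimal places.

n = [0.76 × 0.36] / [0.64 × 0.24]
  = 0.2736 / 0.1536 = 1.7813

1.78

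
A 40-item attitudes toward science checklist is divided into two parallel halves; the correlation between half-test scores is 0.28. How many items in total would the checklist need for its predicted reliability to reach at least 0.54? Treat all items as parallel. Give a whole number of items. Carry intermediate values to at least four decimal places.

Corrected full-test reliability: r_full = 2 × 0.28 / (1 + 0.28) ≈ 0.4375
n = r_tgt(1 − r_full) / [r_full(1 − r_tgt)] = 0.54 × 0.5625 / (0.4375 × 0.46) ≈ 1.5093
Required items = 1.5093 × 40 = 60.37, so 61 items.

61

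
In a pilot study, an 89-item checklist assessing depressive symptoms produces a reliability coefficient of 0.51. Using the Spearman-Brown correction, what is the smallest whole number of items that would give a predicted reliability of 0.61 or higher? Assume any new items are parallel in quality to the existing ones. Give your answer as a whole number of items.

n = 0.61 × (1 − 0.51) / [ 0.51 × (1 − 0.61) ]
  = 0.2989 / 0.1989 = 1.5028
Items needed = n × 89 = 1.5028 × 89 ≈ 133.75 → round up to 134

134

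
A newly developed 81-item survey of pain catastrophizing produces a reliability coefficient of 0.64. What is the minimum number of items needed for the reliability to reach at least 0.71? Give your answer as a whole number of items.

Spearman-Brown solved for the length factor n:
n = r*(1 − r) / [ r (1 − r*) ]
n = 0.71 × (1 − 0.64) / [ 0.64 × (1 − 0.71) ]
  = 0.2556 / 0.1856 = 1.3772
So the test needs 1.3772 × 81 ≈ 111.55 items; rounding up, 112.

112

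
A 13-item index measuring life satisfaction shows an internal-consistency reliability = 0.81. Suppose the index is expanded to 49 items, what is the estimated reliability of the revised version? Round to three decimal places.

The new length is 49/13 = 3.7692 times the old.
Spearman-Brown: r_new = n·r / (1 + (n − 1)·r)
r_new = 3.7692·0.81 / [1 + (3.7692 − 1)·0.81]
r_new = 3.0531 / 3.2431 ≈ 0.9414

0.941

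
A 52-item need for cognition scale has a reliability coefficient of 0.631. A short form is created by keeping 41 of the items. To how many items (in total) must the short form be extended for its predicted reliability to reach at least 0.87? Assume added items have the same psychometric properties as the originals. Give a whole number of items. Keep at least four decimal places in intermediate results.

204

Short-form reliability: n = 41/52 = 0.7885; r_41 = n·r/(1+(n−1)r) ≈ 0.5742
Length factor from the short form to reach 0.87: n' = 0.87(1 − 0.5742) / [0.5742(1 − 0.87)] ≈ 4.9627
Total items = 4.9627 × 41 = 203.47, rounded up to 204.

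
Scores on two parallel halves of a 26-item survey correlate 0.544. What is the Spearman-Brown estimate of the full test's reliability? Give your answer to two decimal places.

0.70

Each half is half the length of the full test, so the full test is n = 2 times a half.
r_full = 2r_hh / (1 + r_hh) = 2 × 0.544 / (1 + 0.544)
r_full = 1.0880 / 1.5440 ≈ 0.7047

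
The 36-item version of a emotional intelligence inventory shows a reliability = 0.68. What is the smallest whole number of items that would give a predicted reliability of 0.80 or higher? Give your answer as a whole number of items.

68

Spearman-Brown solved for the length factor n:
n = r_target (1 − r_old) / [ r_old (1 − r_target) ]
n = [0.80 × 0.32] / [0.68 × 0.20]
n = 0.2560 / 0.1360 ≈ 1.8824
Items needed = n × 36 = 1.8824 × 36 ≈ 67.77 → round up to 68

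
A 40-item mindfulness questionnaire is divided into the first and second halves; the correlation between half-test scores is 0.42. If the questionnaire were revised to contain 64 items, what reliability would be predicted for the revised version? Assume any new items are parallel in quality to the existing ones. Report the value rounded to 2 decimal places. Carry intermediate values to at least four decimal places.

0.70

First correct the split-half correlation to full-test reliability: r_full = 2 × 0.42 / (1 + 0.42) ≈ 0.5915
Length factor from 40 to 64 items: n = 64/40 = 1.6000
r_new = n·r_full / (1 + (n − 1)·r_full) = 0.9464 / 1.3549 ≈ 0.6985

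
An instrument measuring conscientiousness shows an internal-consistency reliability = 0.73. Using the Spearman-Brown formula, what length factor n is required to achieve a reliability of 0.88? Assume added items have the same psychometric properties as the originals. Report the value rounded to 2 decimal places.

2.71

Spearman-Brown solved for the length factor n:
n = r_target (1 − r_old) / [ r_old (1 − r_target) ]
n = 0.88 × (1 − 0.73) / [ 0.73 × (1 − 0.88) ]
n = 0.2376 / 0.0876 ≈ 2.7123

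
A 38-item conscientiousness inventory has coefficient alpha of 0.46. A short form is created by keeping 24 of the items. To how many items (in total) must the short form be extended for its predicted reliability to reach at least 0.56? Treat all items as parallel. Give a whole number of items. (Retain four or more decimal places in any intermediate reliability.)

Short-form reliability: n = 24/38 = 0.6316; r_24 = n·r/(1+(n−1)r) ≈ 0.3498
Length factor from the short form to reach 0.56: n' = 0.56(1 − 0.3498) / [0.3498(1 − 0.56)] ≈ 2.3657
Items = 2.3657 × 24 ≈ 56.78 → 57

57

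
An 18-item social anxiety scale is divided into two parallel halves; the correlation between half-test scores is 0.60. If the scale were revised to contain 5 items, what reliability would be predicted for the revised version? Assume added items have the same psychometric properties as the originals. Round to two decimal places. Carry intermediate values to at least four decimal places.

First correct the split-half correlation to full-test reliability: r_full = 2 × 0.60 / (1 + 0.60) ≈ 0.7500
Then adjust to 5 items: n = 5/18 = 0.2778
r_new = n·r_full / (1 + (n − 1)·r_full) = 0.2083 / 0.4584 ≈ 0.4544

0.45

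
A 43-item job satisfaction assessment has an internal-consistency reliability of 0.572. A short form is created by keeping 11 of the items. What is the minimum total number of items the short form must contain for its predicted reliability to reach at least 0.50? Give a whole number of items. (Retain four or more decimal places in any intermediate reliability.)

First, r for the 11-item form: n = 11/43 = 0.2558, so r_11 = 0.2558·0.572/(1 + (0.2558 − 1)·0.572) = 0.2548
Length factor from the short form to reach 0.50: n' = 0.50(1 − 0.2548) / [0.2548(1 − 0.50)] ≈ 2.9246
Total items = 2.9246 × 11 = 32.17, rounded up to 33.

33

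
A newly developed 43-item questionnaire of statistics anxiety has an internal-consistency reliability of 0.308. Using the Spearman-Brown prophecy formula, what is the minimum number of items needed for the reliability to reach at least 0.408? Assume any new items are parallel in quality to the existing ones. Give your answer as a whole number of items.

Rearranging the Spearman-Brown formula for n,
n = r*(1 − r) / [ r (1 − r*) ]
n = 0.408 × (1 − 0.308) / [ 0.308 × (1 − 0.408) ]
  = 0.282336 / 0.182336 = 1.5484
So the test needs 1.5484 × 43 ≈ 66.58 items; rounding up, 67.

67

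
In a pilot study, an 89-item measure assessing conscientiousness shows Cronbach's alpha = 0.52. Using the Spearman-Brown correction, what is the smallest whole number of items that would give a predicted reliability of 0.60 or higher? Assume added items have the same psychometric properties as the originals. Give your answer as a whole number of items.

n = 0.60 × (1 − 0.52) / [ 0.52 × (1 − 0.60) ]
  = 0.2880 / 0.2080 = 1.3846
So the test needs 1.3846 × 89 ≈ 123.23 items; rounding up, 124.

124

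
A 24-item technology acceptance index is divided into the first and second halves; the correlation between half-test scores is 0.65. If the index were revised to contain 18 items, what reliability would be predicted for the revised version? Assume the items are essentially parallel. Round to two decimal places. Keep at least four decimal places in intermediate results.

Full-test reliability from the split-half r: r_full = 2(0.65)/(1 + 0.65) = 0.7879
Length factor from 24 to 18 items: n = 18/24 = 0.7500
r_new = n·r_full / (1 + (n − 1)·r_full) = 0.5909 / 0.8030 ≈ 0.7359

0.74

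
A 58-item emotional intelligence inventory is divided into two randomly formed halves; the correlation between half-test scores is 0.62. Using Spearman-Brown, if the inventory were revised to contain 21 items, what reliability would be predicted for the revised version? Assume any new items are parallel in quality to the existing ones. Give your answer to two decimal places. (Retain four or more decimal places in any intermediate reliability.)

0.54

Spearman-Brown correction (n = 2): r_full = 2·0.62/(1 + 0.62) = 0.7654
Length factor from 58 to 21 items: n = 21/58 = 0.3621
r_new = n·r_full / (1 + (n − 1)·r_full) = 0.2772 / 0.5118 ≈ 0.5416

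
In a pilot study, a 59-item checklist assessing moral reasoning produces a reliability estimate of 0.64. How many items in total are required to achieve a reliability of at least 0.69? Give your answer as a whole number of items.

Invert Spearman-Brown to solve for n:
n = r_target (1 − r_old) / [ r_old (1 − r_target) ]
n = 0.69 × (1 − 0.64) / [ 0.64 × (1 − 0.69) ]
n = 0.2484 / 0.1984 ≈ 1.2520
Items needed = n × 59 = 1.2520 × 59 ≈ 73.87 → round up to 74

74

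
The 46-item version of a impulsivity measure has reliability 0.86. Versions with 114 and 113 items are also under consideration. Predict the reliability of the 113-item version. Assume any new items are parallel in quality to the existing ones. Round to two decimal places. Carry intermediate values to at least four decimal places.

0.94

Only the ratio of lengths matters: n = 113/46 = 2.4565
r_{113} = n·r / (1 + (n − 1)·r) = 2.1126 / 2.2526 ≈ 0.9378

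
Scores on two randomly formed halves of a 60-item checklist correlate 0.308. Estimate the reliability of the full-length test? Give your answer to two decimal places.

0.47

Apply the Spearman-Brown correction with n = 2:
r_full = 2(0.308) / (1 + 0.308)
r_full = 0.6160 / 1.3080 ≈ 0.4709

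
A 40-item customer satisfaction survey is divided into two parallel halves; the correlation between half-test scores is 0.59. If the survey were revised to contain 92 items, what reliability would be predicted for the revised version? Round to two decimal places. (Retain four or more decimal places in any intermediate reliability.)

0.87

First correct the split-half correlation to full-test reliability: r_full = 2 × 0.59 / (1 + 0.59) ≈ 0.7421
Then adjust to 92 items: n = 92/40 = 2.3000
r_new = n·r_full / (1 + (n − 1)·r_full) = 1.7068 / 1.9647 ≈ 0.8687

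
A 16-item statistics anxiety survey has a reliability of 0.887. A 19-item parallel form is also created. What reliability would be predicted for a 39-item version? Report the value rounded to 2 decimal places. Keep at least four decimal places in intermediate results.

The 19-item form is not needed; work directly from the 16-item form with n = 39/16 = 2.4375.
r_{39} = n·r / (1 + (n − 1)·r) = 2.1621 / 2.2751 ≈ 0.9503

0.95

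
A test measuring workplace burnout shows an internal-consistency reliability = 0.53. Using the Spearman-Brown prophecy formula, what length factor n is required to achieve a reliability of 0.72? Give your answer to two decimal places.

2.28

Spearman-Brown solved for the length factor n:
n = r_target (1 − r_old) / [ r_old (1 − r_target) ]
n = 0.72 × (1 − 0.53) / [ 0.53 × (1 − 0.72) ]
  = 0.3384 / 0.1484 = 2.2803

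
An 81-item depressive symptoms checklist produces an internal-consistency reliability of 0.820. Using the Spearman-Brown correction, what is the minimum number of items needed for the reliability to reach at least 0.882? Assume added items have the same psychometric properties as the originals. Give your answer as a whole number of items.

133

Invert Spearman-Brown to solve for n:
n = r*(1 − r) / [ r (1 − r*) ]
n = [0.882 × 0.180] / [0.820 × 0.118]
  = 0.158760 / 0.096760 = 1.6408
Items needed = n × 81 = 1.6408 × 81 ≈ 132.90 → round up to 133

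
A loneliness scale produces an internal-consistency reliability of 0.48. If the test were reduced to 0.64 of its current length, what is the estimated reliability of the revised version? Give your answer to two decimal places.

Spearman-Brown: r_new = n·r / (1 + (n − 1)·r)
r_new = (0.64 × 0.48) / (1 + (0.64 − 1) × 0.48)
     = 0.3072 / 0.8272 = 0.3714

0.37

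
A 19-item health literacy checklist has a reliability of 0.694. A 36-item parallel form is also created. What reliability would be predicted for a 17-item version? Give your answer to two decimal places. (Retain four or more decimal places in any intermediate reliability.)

Only the ratio of lengths matters: n = 17/19 = 0.8947
r_{17} = n·r / (1 + (n − 1)·r) = 0.6209 / 0.9269 ≈ 0.6699

0.67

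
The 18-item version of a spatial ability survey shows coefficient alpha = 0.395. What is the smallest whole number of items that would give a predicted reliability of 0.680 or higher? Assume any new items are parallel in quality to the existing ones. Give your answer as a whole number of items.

59

Spearman-Brown solved for the length factor n:
n = r*(1 − r) / [ r (1 − r*) ]
n = 0.680 × (1 − 0.395) / [ 0.395 × (1 − 0.680) ]
n = 0.411400 / 0.126400 ≈ 3.2547
Items needed = n × 18 = 3.2547 × 18 ≈ 58.58 → round up to 59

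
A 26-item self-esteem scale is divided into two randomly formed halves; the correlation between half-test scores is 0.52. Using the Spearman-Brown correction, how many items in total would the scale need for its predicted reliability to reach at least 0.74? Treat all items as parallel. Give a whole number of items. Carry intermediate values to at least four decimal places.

35

r_full = 2(0.52)/(1 + 0.52) = 0.6842
Solve Spearman-Brown for n: n = 0.74(1 − 0.6842) / [0.6842(1 − 0.74)] = 1.3137
Required items = 1.3137 × 26 = 34.16, so 35 items.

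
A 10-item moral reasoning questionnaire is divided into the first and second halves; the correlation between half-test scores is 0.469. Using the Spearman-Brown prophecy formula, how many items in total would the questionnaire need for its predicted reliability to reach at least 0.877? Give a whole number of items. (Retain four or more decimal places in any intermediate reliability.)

Corrected full-test reliability: r_full = 2 × 0.469 / (1 + 0.469) ≈ 0.6385
n = r_tgt(1 − r_full) / [r_full(1 − r_tgt)] = 0.877 × 0.3615 / (0.6385 × 0.123) ≈ 4.0368
Required items = 4.0368 × 10 = 40.37, so 41 items.

41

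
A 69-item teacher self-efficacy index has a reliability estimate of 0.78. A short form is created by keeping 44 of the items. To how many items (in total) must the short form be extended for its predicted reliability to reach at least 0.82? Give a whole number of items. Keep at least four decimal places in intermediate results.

89

Short-form reliability: n = 44/69 = 0.6377; r_44 = n·r/(1+(n−1)r) ≈ 0.6933
Length factor from the short form to reach 0.82: n' = 0.82(1 − 0.6933) / [0.6933(1 − 0.82)] ≈ 2.0153
Items = 2.0153 × 44 ≈ 88.67 → 89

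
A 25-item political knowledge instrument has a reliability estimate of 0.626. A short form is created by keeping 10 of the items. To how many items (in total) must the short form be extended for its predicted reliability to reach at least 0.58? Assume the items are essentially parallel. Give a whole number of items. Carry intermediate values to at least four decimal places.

21

Short-form reliability: n = 10/25 = 0.4000; r_10 = n·r/(1+(n−1)r) ≈ 0.4010
Length factor from the short form to reach 0.58: n' = 0.58(1 − 0.4010) / [0.4010(1 − 0.58)] ≈ 2.0628
Total items = 2.0628 × 10 = 20.63, rounded up to 21.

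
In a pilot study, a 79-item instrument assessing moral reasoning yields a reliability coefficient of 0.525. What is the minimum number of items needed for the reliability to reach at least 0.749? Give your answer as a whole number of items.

n = [0.749 × 0.475] / [0.525 × 0.251]
  = 0.355775 / 0.131775 = 2.6999
2.6999 × 79 = 213.29 → 214 items

214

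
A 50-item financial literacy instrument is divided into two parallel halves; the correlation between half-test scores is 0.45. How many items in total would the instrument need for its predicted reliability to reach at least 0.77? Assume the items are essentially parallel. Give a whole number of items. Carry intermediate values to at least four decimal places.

103

Corrected full-test reliability: r_full = 2 × 0.45 / (1 + 0.45) ≈ 0.6207
n = r_tgt(1 − r_full) / [r_full(1 − r_tgt)] = 0.77 × 0.3793 / (0.6207 × 0.23) ≈ 2.0458
Items = 2.0458 × 50 ≈ 102.29 → 103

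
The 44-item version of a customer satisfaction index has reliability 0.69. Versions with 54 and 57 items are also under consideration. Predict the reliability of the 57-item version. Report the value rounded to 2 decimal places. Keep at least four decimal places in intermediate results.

The 54-item form is not needed; work directly from the 44-item form with n = 57/44 = 1.2955.
r_{57} = n·r / (1 + (n − 1)·r) = 0.8939 / 1.2039 ≈ 0.7425

0.74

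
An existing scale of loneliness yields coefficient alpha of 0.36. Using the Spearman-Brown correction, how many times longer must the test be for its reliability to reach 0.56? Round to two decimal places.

Rearranging the Spearman-Brown formula for n,
n = r_target (1 − r_old) / [ r_old (1 − r_target) ]
n = 0.56 × (1 − 0.36) / [ 0.36 × (1 − 0.56) ]
  = 0.3584 / 0.1584 = 2.2626

2.26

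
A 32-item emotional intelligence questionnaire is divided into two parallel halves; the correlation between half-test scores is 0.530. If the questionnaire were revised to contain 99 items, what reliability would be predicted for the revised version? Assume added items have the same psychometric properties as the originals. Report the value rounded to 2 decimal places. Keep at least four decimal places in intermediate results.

Full-test reliability from the split-half r: r_full = 2(0.530)/(1 + 0.530) = 0.6928
Then adjust to 99 items: n = 99/32 = 3.0938
r_new = n·r_full / (1 + (n − 1)·r_full) = 2.1434 / 2.4506 ≈ 0.8746

0.87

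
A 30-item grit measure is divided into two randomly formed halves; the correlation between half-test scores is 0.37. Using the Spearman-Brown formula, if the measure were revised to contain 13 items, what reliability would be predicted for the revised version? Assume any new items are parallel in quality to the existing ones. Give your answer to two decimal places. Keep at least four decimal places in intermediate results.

Full-test reliability from the split-half r: r_full = 2(0.37)/(1 + 0.37) = 0.5401
Length factor from 30 to 13 items: n = 13/30 = 0.4333
r_new = n·r_full / (1 + (n − 1)·r_full) = 0.2340 / 0.6939 ≈ 0.3372

0.34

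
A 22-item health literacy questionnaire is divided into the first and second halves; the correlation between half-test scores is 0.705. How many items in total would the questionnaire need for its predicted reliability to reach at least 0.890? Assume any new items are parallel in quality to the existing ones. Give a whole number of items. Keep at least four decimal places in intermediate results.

r_full = 2(0.705)/(1 + 0.705) = 0.8270
n = r_tgt(1 − r_full) / [r_full(1 − r_tgt)] = 0.890 × 0.1730 / (0.8270 × 0.110) ≈ 1.6925
Required items = 1.6925 × 22 = 37.23, so 38 items.

38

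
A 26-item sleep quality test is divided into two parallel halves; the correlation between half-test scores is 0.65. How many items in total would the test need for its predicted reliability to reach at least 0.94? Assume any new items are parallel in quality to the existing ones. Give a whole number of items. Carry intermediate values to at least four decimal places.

110

r_full = 2(0.65)/(1 + 0.65) = 0.7879
n = r_tgt(1 − r_full) / [r_full(1 − r_tgt)] = 0.94 × 0.2121 / (0.7879 × 0.06) ≈ 4.2174
Required items = 4.2174 × 26 = 109.65, so 110 items.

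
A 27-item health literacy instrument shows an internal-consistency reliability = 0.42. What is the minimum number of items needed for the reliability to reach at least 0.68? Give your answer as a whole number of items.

80

Spearman-Brown solved for the length factor n:
n = r_target (1 − r_old) / [ r_old (1 − r_target) ]
n = 0.68 × (1 − 0.42) / [ 0.42 × (1 − 0.68) ]
n = 0.3944 / 0.1344 ≈ 2.9345
Items needed = n × 27 = 2.9345 × 27 ≈ 79.23 → round up to 80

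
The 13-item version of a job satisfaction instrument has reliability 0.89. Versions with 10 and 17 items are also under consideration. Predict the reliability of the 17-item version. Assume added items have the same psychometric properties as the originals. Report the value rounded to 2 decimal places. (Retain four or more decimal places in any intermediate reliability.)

0.91

Only the ratio of lengths matters: n = 17/13 = 1.3077
r_{17} = n·r / (1 + (n − 1)·r) = 1.1639 / 1.2739 ≈ 0.9137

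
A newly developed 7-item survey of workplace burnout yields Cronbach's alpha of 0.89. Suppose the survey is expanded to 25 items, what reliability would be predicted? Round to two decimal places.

n = 25/7 = 3.5714
r_new = (3.5714 × 0.89) / (1 + (3.5714 − 1) × 0.89)
r_new = 3.1785 / 3.2885 ≈ 0.9666

0.97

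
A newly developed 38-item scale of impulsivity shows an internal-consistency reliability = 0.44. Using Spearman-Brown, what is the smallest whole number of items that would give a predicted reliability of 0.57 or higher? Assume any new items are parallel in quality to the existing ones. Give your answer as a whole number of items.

n = [0.57 × 0.56] / [0.44 × 0.43]
  = 0.3192 / 0.1892 = 1.6871
1.6871 × 38 = 64.11 → 65 items

65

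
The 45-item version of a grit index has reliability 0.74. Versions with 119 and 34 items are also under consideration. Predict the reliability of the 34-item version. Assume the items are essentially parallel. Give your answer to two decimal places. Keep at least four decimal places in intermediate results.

Only the ratio of lengths matters: n = 34/45 = 0.7556
r_{34} = n·r / (1 + (n − 1)·r) = 0.5591 / 0.8191 ≈ 0.6826

0.68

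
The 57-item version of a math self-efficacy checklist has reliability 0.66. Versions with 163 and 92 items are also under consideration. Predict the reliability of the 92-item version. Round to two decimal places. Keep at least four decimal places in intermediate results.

0.76

Only the ratio of lengths matters: n = 92/57 = 1.6140
r_{92} = n·r / (1 + (n − 1)·r) = 1.0652 / 1.4052 ≈ 0.7580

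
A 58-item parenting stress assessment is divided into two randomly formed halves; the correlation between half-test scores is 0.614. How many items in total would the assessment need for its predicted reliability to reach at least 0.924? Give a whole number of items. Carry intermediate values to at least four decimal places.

222

r_full = 2(0.614)/(1 + 0.614) = 0.7608
n = r_tgt(1 − r_full) / [r_full(1 − r_tgt)] = 0.924 × 0.2392 / (0.7608 × 0.076) ≈ 3.8225
Required items = 3.8225 × 58 = 221.70, so 222 items.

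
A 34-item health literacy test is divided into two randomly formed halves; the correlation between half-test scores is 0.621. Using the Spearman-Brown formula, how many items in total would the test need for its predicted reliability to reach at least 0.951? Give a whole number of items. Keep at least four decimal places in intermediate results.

202

r_full = 2(0.621)/(1 + 0.621) = 0.7662
Solve Spearman-Brown for n: n = 0.951(1 − 0.7662) / [0.7662(1 − 0.951)] = 5.9223
Required items = 5.9223 × 34 = 201.36, so 202 items.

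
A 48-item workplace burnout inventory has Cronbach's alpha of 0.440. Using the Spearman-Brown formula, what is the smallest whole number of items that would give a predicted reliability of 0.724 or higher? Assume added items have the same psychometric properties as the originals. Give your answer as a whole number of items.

Rearranging the Spearman-Brown formula for n,
n = r_target (1 − r_old) / [ r_old (1 − r_target) ]
n = 0.724(1 − 0.440) / [0.440(1 − 0.724)]
n = 0.405440 / 0.121440 ≈ 3.3386
Items needed = n × 48 = 3.3386 × 48 ≈ 160.25 → round up to 161

161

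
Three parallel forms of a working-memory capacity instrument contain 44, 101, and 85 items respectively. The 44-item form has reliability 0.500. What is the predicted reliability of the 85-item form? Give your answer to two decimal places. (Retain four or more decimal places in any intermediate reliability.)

0.66

Only the ratio of lengths matters: n = 85/44 = 1.9318
r_{85} = n·r / (1 + (n − 1)·r) = 0.9659 / 1.4659 ≈ 0.6589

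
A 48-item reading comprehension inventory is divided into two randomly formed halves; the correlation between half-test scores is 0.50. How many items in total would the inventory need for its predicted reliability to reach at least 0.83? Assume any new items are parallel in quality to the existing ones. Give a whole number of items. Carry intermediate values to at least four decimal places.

r_full = 2(0.50)/(1 + 0.50) = 0.6667
Solve Spearman-Brown for n: n = 0.83(1 − 0.6667) / [0.6667(1 − 0.83)] = 2.4408
Items = 2.4408 × 48 ≈ 117.16 → 118

118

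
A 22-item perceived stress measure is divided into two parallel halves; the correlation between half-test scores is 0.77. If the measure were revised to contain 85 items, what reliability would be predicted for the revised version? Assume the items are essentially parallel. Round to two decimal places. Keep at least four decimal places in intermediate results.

Full-test reliability from the split-half r: r_full = 2(0.77)/(1 + 0.77) = 0.8701
Length factor from 22 to 85 items: n = 85/22 = 3.8636
r_new = n·r_full / (1 + (n − 1)·r_full) = 3.3617 / 3.4916 ≈ 0.9628

0.96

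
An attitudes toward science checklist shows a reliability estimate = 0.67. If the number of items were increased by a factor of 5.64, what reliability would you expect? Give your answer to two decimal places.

0.92

r_new = (5.64 × 0.67) / (1 + (5.64 − 1) × 0.67)
     = 3.7788 / 4.1088 = 0.9197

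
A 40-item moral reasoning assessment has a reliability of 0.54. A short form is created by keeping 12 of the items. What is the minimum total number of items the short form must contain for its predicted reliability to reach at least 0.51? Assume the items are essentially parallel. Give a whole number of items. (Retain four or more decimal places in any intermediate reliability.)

36

Short-form reliability: n = 12/40 = 0.3000; r_12 = n·r/(1+(n−1)r) ≈ 0.2605
Then solve for n' with r_old = 0.2605, r_target = 0.51: n' = 0.51(1 − 0.2605)/[0.2605(1 − 0.51)] = 2.9546
Total items = 2.9546 × 12 = 35.46, rounded up to 36.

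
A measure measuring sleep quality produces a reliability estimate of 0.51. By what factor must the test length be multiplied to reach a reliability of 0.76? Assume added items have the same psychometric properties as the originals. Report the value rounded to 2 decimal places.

n = [0.76 × 0.49] / [0.51 × 0.24]
n = 0.3724 / 0.1224 ≈ 3.0425

3.04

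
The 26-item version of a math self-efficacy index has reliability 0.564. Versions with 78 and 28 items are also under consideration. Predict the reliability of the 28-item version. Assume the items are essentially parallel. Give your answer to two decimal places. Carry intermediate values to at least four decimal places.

0.58

Only the ratio of lengths matters: n = 28/26 = 1.0769
r_{28} = n·r / (1 + (n − 1)·r) = 0.6074 / 1.0434 ≈ 0.5821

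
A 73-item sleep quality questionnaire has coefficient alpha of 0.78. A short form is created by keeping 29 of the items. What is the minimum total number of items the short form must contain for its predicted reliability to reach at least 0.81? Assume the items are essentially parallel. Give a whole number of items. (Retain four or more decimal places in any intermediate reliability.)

First, r for the 29-item form: n = 29/73 = 0.3973, so r_29 = 0.3973·0.78/(1 + (0.3973 − 1)·0.78) = 0.5848
Then solve for n' with r_old = 0.5848, r_target = 0.81: n' = 0.81(1 − 0.5848)/[0.5848(1 − 0.81)] = 3.0268
Total items = 3.0268 × 29 = 87.78, rounded up to 88.

88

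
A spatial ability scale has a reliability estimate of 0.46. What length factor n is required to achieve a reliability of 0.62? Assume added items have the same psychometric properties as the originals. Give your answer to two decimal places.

1.92

Rearranging the Spearman-Brown formula for n,
n = r_target (1 − r_old) / [ r_old (1 − r_target) ]
n = [0.62 × 0.54] / [0.46 × 0.38]
  = 0.3348 / 0.1748 = 1.9153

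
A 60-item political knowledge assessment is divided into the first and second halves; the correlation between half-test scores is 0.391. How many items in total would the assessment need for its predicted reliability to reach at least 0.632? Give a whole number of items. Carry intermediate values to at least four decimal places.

81

r_full = 2(0.391)/(1 + 0.391) = 0.5622
Solve Spearman-Brown for n: n = 0.632(1 − 0.5622) / [0.5622(1 − 0.632)] = 1.3374
Required items = 1.3374 × 60 = 80.24, so 81 items.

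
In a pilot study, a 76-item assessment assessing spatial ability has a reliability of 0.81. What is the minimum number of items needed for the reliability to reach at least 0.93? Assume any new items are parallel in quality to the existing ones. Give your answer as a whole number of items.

n = [0.93 × 0.19] / [0.81 × 0.07]
  = 0.1767 / 0.0567 = 3.1164
So the test needs 3.1164 × 76 ≈ 236.85 items; rounding up, 237.

237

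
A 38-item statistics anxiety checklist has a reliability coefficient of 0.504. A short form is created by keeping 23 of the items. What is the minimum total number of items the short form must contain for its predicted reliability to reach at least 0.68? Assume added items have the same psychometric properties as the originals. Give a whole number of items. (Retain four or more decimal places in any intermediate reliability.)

First, r for the 23-item form: n = 23/38 = 0.6053, so r_23 = 0.6053·0.504/(1 + (0.6053 − 1)·0.504) = 0.3808
Then solve for n' with r_old = 0.3808, r_target = 0.68: n' = 0.68(1 − 0.3808)/[0.3808(1 − 0.68)] = 3.4554
Items = 3.4554 × 23 ≈ 79.47 → 80

80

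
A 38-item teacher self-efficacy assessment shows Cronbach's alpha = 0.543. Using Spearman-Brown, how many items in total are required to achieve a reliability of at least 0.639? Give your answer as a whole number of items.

Invert Spearman-Brown to solve for n:
n = r*(1 − r) / [ r (1 − r*) ]
n = 0.639(1 − 0.543) / [0.543(1 − 0.639)]
n = 0.292023 / 0.196023 ≈ 1.4897
1.4897 × 38 = 56.61 → 57 items

57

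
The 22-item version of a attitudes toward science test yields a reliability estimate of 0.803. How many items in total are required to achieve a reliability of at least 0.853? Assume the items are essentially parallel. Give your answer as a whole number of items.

n = 0.853(1 − 0.803) / [0.803(1 − 0.853)]
  = 0.168041 / 0.118041 = 1.4236
1.4236 × 22 = 31.32 → 32 items

32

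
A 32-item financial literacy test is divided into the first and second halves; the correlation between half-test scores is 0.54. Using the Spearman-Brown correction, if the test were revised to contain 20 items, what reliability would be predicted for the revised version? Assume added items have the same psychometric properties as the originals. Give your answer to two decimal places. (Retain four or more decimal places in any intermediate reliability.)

0.59

First correct the split-half correlation to full-test reliability: r_full = 2 × 0.54 / (1 + 0.54) ≈ 0.7013
Length factor from 32 to 20 items: n = 20/32 = 0.6250
r_new = n·r_full / (1 + (n − 1)·r_full) = 0.4383 / 0.7370 ≈ 0.5947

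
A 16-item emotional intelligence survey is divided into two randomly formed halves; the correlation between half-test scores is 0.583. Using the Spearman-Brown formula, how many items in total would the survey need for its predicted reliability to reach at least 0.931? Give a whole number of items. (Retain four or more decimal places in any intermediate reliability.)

78

Corrected full-test reliability: r_full = 2 × 0.583 / (1 + 0.583) ≈ 0.7366
Solve Spearman-Brown for n: n = 0.931(1 − 0.7366) / [0.7366(1 − 0.931)] = 4.8249
Required items = 4.8249 × 16 = 77.20, so 78 items.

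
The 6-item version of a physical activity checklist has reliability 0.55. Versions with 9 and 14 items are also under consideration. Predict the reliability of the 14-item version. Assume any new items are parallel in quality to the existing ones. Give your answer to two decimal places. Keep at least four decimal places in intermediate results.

The 9-item form is not needed; work directly from the 6-item form with n = 14/6 = 2.3333.
r_{14} = n·r / (1 + (n − 1)·r) = 1.2833 / 1.7333 ≈ 0.7404

0.74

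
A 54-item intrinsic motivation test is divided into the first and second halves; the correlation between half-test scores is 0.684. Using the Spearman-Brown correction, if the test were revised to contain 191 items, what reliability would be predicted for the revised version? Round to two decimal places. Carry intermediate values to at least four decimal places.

0.94

Full-test reliability from the split-half r: r_full = 2(0.684)/(1 + 0.684) = 0.8124
Length factor from 54 to 191 items: n = 191/54 = 3.5370
r_new = n·r_full / (1 + (n − 1)·r_full) = 2.8735 / 3.0611 ≈ 0.9387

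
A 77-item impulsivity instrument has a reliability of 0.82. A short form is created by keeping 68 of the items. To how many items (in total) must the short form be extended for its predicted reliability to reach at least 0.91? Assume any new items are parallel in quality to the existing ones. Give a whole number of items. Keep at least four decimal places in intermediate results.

Short-form reliability: n = 68/77 = 0.8831; r_68 = n·r/(1+(n−1)r) ≈ 0.8009
Then solve for n' with r_old = 0.8009, r_target = 0.91: n' = 0.91(1 − 0.8009)/[0.8009(1 − 0.91)] = 2.5136
Items = 2.5136 × 68 ≈ 170.92 → 171

171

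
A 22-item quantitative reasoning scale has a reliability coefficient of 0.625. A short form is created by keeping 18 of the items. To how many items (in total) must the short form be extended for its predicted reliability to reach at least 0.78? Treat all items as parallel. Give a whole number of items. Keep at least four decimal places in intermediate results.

47

Short-form reliability: n = 18/22 = 0.8182; r_18 = n·r/(1+(n−1)r) ≈ 0.5769
Then solve for n' with r_old = 0.5769, r_target = 0.78: n' = 0.78(1 − 0.5769)/[0.5769(1 − 0.78)] = 2.6002
Total items = 2.6002 × 18 = 46.80, rounded up to 47.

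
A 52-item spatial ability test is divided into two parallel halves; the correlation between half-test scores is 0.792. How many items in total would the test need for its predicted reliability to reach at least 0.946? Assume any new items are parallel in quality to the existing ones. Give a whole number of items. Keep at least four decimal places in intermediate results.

120

Corrected full-test reliability: r_full = 2 × 0.792 / (1 + 0.792) ≈ 0.8839
Solve Spearman-Brown for n: n = 0.946(1 − 0.8839) / [0.8839(1 − 0.946)] = 2.3011
Required items = 2.3011 × 52 = 119.66, so 120 items.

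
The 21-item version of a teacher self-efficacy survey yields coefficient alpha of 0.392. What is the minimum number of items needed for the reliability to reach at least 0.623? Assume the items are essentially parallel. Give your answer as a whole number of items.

54

Invert Spearman-Brown to solve for n:
n = r_target (1 − r_old) / [ r_old (1 − r_target) ]
n = 0.623 × (1 − 0.392) / [ 0.392 × (1 − 0.623) ]
n = 0.378784 / 0.147784 ≈ 2.5631
So the test needs 2.5631 × 21 ≈ 53.83 items; rounding up, 54.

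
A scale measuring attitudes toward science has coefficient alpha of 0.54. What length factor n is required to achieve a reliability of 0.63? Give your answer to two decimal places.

1.45

Invert Spearman-Brown to solve for n:
n = r_target (1 − r_old) / [ r_old (1 − r_target) ]
n = 0.63(1 − 0.54) / [0.54(1 − 0.63)]
n = 0.2898 / 0.1998 ≈ 1.4505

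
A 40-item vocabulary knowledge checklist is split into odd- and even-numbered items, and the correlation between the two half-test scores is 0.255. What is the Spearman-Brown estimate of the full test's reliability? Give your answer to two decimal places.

Each half is half the length of the full test, so the full test is n = 2 times a half.
r_full = 2(0.255) / (1 + 0.255)
r_full = 0.5100 / 1.2550 ≈ 0.4064

0.41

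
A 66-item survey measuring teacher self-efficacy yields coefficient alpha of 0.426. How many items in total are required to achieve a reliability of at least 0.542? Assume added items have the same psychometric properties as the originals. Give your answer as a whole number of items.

106

Invert Spearman-Brown to solve for n:
n = r*(1 − r) / [ r (1 − r*) ]
n = [0.542 × 0.574] / [0.426 × 0.458]
n = 0.311108 / 0.195108 ≈ 1.5945
1.5945 × 66 = 105.24 → 106 items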